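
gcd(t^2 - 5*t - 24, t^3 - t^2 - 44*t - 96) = t^2 - 5*t - 24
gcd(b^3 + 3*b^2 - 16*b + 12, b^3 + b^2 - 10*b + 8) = b^2 - 3*b + 2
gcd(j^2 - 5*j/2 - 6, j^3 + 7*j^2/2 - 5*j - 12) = j + 3/2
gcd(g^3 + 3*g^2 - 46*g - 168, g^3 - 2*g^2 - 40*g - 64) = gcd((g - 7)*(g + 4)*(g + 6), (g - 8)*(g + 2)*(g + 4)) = g + 4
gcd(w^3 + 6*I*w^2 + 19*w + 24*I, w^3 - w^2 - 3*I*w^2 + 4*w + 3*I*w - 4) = w + I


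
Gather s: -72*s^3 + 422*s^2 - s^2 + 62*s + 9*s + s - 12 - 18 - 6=-72*s^3 + 421*s^2 + 72*s - 36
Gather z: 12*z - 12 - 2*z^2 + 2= -2*z^2 + 12*z - 10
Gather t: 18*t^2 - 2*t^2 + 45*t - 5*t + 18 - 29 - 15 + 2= 16*t^2 + 40*t - 24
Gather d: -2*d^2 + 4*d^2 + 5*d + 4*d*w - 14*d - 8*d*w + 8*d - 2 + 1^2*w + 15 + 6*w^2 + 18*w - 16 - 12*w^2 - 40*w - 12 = 2*d^2 + d*(-4*w - 1) - 6*w^2 - 21*w - 15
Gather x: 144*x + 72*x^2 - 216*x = 72*x^2 - 72*x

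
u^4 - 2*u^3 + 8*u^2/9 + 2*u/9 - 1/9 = (u - 1)^2*(u - 1/3)*(u + 1/3)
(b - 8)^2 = b^2 - 16*b + 64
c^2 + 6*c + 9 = (c + 3)^2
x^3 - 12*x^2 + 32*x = x*(x - 8)*(x - 4)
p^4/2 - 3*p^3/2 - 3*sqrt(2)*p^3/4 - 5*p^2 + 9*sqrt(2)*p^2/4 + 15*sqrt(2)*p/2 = p*(p/2 + 1)*(p - 5)*(p - 3*sqrt(2)/2)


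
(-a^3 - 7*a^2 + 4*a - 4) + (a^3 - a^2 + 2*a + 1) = -8*a^2 + 6*a - 3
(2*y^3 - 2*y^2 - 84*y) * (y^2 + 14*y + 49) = 2*y^5 + 26*y^4 - 14*y^3 - 1274*y^2 - 4116*y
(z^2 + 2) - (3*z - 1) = z^2 - 3*z + 3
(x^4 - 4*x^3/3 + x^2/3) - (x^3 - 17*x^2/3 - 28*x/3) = x^4 - 7*x^3/3 + 6*x^2 + 28*x/3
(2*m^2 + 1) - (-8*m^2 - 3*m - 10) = 10*m^2 + 3*m + 11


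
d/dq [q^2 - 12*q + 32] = 2*q - 12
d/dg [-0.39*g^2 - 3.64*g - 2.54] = -0.78*g - 3.64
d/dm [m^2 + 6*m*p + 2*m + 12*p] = 2*m + 6*p + 2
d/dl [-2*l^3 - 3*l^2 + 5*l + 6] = -6*l^2 - 6*l + 5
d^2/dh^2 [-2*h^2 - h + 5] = -4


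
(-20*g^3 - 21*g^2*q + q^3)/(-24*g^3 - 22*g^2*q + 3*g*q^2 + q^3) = (-20*g^2 - g*q + q^2)/(-24*g^2 + 2*g*q + q^2)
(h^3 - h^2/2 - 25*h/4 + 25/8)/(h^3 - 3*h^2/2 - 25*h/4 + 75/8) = (2*h - 1)/(2*h - 3)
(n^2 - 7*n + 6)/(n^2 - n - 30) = (n - 1)/(n + 5)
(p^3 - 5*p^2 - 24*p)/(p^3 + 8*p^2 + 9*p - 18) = p*(p - 8)/(p^2 + 5*p - 6)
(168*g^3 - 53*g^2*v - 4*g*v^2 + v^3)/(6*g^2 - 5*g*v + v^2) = (-56*g^2 - g*v + v^2)/(-2*g + v)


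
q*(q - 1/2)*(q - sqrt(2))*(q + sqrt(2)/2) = q^4 - sqrt(2)*q^3/2 - q^3/2 - q^2 + sqrt(2)*q^2/4 + q/2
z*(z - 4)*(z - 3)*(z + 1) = z^4 - 6*z^3 + 5*z^2 + 12*z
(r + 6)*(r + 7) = r^2 + 13*r + 42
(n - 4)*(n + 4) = n^2 - 16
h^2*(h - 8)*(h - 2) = h^4 - 10*h^3 + 16*h^2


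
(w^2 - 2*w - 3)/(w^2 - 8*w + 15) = (w + 1)/(w - 5)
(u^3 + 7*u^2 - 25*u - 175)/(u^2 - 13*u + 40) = (u^2 + 12*u + 35)/(u - 8)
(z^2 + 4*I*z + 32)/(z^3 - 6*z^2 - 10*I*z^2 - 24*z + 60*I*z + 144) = (z + 8*I)/(z^2 - 6*z*(1 + I) + 36*I)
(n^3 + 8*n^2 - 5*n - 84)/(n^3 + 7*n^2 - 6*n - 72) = (n + 7)/(n + 6)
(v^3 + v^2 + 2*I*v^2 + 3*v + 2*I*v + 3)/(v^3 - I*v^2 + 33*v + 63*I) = (v^2 + v*(1 - I) - I)/(v^2 - 4*I*v + 21)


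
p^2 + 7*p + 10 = (p + 2)*(p + 5)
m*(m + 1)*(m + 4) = m^3 + 5*m^2 + 4*m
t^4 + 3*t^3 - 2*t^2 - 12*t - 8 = (t - 2)*(t + 1)*(t + 2)^2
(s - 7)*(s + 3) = s^2 - 4*s - 21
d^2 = d^2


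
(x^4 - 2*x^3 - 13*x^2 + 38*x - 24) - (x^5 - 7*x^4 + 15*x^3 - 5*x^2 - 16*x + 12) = -x^5 + 8*x^4 - 17*x^3 - 8*x^2 + 54*x - 36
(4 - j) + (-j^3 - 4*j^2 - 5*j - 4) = -j^3 - 4*j^2 - 6*j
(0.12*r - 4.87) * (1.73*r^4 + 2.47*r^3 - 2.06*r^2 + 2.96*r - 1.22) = 0.2076*r^5 - 8.1287*r^4 - 12.2761*r^3 + 10.3874*r^2 - 14.5616*r + 5.9414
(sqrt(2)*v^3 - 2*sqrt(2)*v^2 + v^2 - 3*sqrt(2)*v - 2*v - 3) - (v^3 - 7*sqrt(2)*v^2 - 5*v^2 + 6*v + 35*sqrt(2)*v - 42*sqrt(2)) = -v^3 + sqrt(2)*v^3 + 6*v^2 + 5*sqrt(2)*v^2 - 38*sqrt(2)*v - 8*v - 3 + 42*sqrt(2)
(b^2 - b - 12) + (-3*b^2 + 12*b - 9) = -2*b^2 + 11*b - 21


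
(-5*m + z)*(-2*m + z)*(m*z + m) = 10*m^3*z + 10*m^3 - 7*m^2*z^2 - 7*m^2*z + m*z^3 + m*z^2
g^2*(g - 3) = g^3 - 3*g^2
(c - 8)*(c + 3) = c^2 - 5*c - 24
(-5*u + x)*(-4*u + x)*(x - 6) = 20*u^2*x - 120*u^2 - 9*u*x^2 + 54*u*x + x^3 - 6*x^2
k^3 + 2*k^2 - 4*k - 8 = (k - 2)*(k + 2)^2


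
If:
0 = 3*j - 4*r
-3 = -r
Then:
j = 4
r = 3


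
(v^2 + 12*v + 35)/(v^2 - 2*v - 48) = (v^2 + 12*v + 35)/(v^2 - 2*v - 48)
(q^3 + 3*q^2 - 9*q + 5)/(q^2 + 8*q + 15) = (q^2 - 2*q + 1)/(q + 3)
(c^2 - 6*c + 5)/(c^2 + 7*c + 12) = (c^2 - 6*c + 5)/(c^2 + 7*c + 12)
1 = 1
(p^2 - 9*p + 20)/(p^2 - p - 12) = (p - 5)/(p + 3)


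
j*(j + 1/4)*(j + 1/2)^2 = j^4 + 5*j^3/4 + j^2/2 + j/16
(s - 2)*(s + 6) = s^2 + 4*s - 12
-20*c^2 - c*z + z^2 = (-5*c + z)*(4*c + z)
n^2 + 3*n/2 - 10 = (n - 5/2)*(n + 4)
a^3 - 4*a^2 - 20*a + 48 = (a - 6)*(a - 2)*(a + 4)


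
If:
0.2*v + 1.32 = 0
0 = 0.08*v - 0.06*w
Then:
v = -6.60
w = -8.80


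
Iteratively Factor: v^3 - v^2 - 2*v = (v)*(v^2 - v - 2) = v*(v + 1)*(v - 2)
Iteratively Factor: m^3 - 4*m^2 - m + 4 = (m - 1)*(m^2 - 3*m - 4) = (m - 1)*(m + 1)*(m - 4)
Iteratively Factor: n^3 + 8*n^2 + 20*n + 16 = (n + 2)*(n^2 + 6*n + 8) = (n + 2)^2*(n + 4)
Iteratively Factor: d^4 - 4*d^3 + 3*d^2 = (d - 1)*(d^3 - 3*d^2) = d*(d - 1)*(d^2 - 3*d) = d*(d - 3)*(d - 1)*(d)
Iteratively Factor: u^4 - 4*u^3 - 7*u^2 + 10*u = (u - 5)*(u^3 + u^2 - 2*u) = u*(u - 5)*(u^2 + u - 2) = u*(u - 5)*(u - 1)*(u + 2)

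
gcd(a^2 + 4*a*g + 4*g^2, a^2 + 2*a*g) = a + 2*g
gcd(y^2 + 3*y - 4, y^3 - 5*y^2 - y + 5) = y - 1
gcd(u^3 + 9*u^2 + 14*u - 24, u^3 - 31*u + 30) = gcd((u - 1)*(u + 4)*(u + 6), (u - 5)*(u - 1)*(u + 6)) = u^2 + 5*u - 6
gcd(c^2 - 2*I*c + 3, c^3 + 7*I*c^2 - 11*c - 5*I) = c + I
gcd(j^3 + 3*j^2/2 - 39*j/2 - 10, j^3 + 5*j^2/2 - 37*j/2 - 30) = j^2 + j - 20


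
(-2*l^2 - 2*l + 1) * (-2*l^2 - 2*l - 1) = 4*l^4 + 8*l^3 + 4*l^2 - 1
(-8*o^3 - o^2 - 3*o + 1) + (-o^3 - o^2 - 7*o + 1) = -9*o^3 - 2*o^2 - 10*o + 2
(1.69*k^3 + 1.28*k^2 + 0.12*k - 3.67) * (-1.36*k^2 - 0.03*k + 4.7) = -2.2984*k^5 - 1.7915*k^4 + 7.7414*k^3 + 11.0036*k^2 + 0.6741*k - 17.249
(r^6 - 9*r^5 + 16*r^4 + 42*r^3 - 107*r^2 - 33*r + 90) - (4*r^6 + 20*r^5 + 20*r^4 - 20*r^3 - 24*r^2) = -3*r^6 - 29*r^5 - 4*r^4 + 62*r^3 - 83*r^2 - 33*r + 90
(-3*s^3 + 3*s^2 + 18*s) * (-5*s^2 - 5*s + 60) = 15*s^5 - 285*s^3 + 90*s^2 + 1080*s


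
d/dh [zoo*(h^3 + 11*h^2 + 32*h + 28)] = zoo*(h^2 + h + 1)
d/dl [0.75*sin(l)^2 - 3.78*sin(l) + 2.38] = (1.5*sin(l) - 3.78)*cos(l)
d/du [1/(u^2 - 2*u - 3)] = 2*(1 - u)/(-u^2 + 2*u + 3)^2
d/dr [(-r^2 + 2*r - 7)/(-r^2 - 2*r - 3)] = 4*(r^2 - 2*r - 5)/(r^4 + 4*r^3 + 10*r^2 + 12*r + 9)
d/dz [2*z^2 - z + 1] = 4*z - 1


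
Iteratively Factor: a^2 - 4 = (a - 2)*(a + 2)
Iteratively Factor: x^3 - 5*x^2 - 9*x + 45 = (x - 3)*(x^2 - 2*x - 15) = (x - 3)*(x + 3)*(x - 5)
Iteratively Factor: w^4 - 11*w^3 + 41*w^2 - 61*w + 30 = (w - 5)*(w^3 - 6*w^2 + 11*w - 6) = (w - 5)*(w - 1)*(w^2 - 5*w + 6) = (w - 5)*(w - 2)*(w - 1)*(w - 3)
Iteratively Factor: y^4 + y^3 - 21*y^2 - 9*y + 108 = (y + 4)*(y^3 - 3*y^2 - 9*y + 27) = (y + 3)*(y + 4)*(y^2 - 6*y + 9) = (y - 3)*(y + 3)*(y + 4)*(y - 3)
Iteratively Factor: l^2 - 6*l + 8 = (l - 2)*(l - 4)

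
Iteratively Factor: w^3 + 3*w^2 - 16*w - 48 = (w + 3)*(w^2 - 16) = (w + 3)*(w + 4)*(w - 4)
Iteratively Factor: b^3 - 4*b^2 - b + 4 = (b - 1)*(b^2 - 3*b - 4) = (b - 4)*(b - 1)*(b + 1)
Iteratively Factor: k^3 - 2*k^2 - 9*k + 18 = (k - 3)*(k^2 + k - 6) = (k - 3)*(k - 2)*(k + 3)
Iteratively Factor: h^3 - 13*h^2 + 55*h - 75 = (h - 3)*(h^2 - 10*h + 25) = (h - 5)*(h - 3)*(h - 5)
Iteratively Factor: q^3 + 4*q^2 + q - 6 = (q - 1)*(q^2 + 5*q + 6) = (q - 1)*(q + 2)*(q + 3)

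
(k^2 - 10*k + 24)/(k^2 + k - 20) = (k - 6)/(k + 5)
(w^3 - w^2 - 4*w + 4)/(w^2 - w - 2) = (w^2 + w - 2)/(w + 1)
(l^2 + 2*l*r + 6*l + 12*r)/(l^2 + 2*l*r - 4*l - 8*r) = (l + 6)/(l - 4)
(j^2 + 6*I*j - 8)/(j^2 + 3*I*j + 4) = (j + 2*I)/(j - I)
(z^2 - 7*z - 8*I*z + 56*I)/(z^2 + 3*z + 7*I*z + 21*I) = (z^2 - z*(7 + 8*I) + 56*I)/(z^2 + z*(3 + 7*I) + 21*I)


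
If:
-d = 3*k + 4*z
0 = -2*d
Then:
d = 0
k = -4*z/3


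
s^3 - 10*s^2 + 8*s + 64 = (s - 8)*(s - 4)*(s + 2)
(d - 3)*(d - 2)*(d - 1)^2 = d^4 - 7*d^3 + 17*d^2 - 17*d + 6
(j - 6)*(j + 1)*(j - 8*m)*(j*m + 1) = j^4*m - 8*j^3*m^2 - 5*j^3*m + j^3 + 40*j^2*m^2 - 14*j^2*m - 5*j^2 + 48*j*m^2 + 40*j*m - 6*j + 48*m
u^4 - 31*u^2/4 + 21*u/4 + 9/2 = (u - 2)*(u - 3/2)*(u + 1/2)*(u + 3)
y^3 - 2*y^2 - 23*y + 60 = (y - 4)*(y - 3)*(y + 5)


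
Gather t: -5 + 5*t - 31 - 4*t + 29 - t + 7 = 0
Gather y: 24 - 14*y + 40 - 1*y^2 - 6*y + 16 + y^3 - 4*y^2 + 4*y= y^3 - 5*y^2 - 16*y + 80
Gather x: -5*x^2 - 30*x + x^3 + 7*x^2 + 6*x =x^3 + 2*x^2 - 24*x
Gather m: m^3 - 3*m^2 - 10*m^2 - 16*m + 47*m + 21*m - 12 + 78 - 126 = m^3 - 13*m^2 + 52*m - 60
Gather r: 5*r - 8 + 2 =5*r - 6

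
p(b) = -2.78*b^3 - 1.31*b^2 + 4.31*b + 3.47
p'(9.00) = -694.81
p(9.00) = -2090.47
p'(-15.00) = -1832.89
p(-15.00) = 9026.57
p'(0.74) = -2.20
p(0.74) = 4.82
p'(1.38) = -15.19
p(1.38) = -0.38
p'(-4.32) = -140.02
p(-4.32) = 184.53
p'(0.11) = 3.92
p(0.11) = 3.92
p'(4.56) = -181.06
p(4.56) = -267.71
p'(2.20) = -41.82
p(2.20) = -22.99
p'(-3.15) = -70.19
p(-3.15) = 63.79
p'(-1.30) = -6.38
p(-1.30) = 1.76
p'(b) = -8.34*b^2 - 2.62*b + 4.31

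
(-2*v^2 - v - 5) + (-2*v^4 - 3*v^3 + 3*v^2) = -2*v^4 - 3*v^3 + v^2 - v - 5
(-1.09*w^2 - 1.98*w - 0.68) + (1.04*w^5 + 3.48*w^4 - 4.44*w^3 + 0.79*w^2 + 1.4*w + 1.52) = 1.04*w^5 + 3.48*w^4 - 4.44*w^3 - 0.3*w^2 - 0.58*w + 0.84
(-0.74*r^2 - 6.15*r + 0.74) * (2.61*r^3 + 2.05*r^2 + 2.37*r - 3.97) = -1.9314*r^5 - 17.5685*r^4 - 12.4299*r^3 - 10.1207*r^2 + 26.1693*r - 2.9378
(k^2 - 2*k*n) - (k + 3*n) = k^2 - 2*k*n - k - 3*n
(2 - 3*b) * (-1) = 3*b - 2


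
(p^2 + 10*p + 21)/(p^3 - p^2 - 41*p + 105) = (p + 3)/(p^2 - 8*p + 15)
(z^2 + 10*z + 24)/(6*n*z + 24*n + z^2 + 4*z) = (z + 6)/(6*n + z)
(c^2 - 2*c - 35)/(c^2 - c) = (c^2 - 2*c - 35)/(c*(c - 1))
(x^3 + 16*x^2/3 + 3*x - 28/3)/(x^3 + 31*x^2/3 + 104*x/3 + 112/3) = (x - 1)/(x + 4)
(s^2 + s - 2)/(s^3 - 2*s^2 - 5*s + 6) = 1/(s - 3)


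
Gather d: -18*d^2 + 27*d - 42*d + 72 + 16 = -18*d^2 - 15*d + 88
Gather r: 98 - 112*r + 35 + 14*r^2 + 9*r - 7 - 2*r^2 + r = 12*r^2 - 102*r + 126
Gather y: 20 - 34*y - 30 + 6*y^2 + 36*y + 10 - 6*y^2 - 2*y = 0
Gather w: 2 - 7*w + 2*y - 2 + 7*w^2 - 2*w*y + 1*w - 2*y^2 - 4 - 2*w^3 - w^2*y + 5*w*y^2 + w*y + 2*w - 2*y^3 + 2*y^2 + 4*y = -2*w^3 + w^2*(7 - y) + w*(5*y^2 - y - 4) - 2*y^3 + 6*y - 4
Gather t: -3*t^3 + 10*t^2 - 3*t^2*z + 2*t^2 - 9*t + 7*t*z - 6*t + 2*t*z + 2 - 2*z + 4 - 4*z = -3*t^3 + t^2*(12 - 3*z) + t*(9*z - 15) - 6*z + 6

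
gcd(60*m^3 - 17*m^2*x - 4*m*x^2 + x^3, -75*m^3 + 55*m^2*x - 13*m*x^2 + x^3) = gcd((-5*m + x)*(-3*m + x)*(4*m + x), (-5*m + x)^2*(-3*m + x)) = 15*m^2 - 8*m*x + x^2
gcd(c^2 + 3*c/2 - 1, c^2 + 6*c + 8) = c + 2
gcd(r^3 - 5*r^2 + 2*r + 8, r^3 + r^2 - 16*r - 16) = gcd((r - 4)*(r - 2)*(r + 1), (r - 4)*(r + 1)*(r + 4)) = r^2 - 3*r - 4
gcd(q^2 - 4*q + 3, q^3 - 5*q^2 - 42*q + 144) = q - 3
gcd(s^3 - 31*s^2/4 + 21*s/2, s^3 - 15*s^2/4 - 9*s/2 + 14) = s - 7/4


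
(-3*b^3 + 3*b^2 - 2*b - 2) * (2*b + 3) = -6*b^4 - 3*b^3 + 5*b^2 - 10*b - 6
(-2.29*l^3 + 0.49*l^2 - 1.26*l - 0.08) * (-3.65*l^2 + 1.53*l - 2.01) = 8.3585*l^5 - 5.2922*l^4 + 9.9516*l^3 - 2.6207*l^2 + 2.4102*l + 0.1608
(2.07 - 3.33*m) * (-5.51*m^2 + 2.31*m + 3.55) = 18.3483*m^3 - 19.098*m^2 - 7.0398*m + 7.3485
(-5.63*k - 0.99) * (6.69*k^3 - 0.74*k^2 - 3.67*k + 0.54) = -37.6647*k^4 - 2.4569*k^3 + 21.3947*k^2 + 0.5931*k - 0.5346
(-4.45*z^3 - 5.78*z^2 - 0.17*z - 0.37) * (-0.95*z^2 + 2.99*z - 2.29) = 4.2275*z^5 - 7.8145*z^4 - 6.9302*z^3 + 13.0794*z^2 - 0.717*z + 0.8473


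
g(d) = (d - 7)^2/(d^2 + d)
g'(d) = (-2*d - 1)*(d - 7)^2/(d^2 + d)^2 + (2*d - 14)/(d^2 + d)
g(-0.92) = -852.26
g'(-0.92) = 9942.11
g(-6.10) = 5.52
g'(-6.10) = 1.14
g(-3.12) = 15.48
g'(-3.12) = 9.21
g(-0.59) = -238.15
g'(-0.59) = 239.96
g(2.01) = 4.12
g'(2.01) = -5.06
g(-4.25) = 9.16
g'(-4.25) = 3.35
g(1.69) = 6.20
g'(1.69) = -8.31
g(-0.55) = -230.31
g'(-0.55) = 154.07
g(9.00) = 0.04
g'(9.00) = 0.04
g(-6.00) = 5.63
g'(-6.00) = 1.20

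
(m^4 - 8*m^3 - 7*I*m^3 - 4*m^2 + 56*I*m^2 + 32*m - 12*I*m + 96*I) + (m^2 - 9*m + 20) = m^4 - 8*m^3 - 7*I*m^3 - 3*m^2 + 56*I*m^2 + 23*m - 12*I*m + 20 + 96*I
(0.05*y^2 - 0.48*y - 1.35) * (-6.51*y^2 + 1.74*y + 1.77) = -0.3255*y^4 + 3.2118*y^3 + 8.0418*y^2 - 3.1986*y - 2.3895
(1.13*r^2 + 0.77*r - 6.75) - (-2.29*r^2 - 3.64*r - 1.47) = 3.42*r^2 + 4.41*r - 5.28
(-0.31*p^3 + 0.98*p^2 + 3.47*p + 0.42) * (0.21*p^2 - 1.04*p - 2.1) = -0.0651*p^5 + 0.5282*p^4 + 0.3605*p^3 - 5.5786*p^2 - 7.7238*p - 0.882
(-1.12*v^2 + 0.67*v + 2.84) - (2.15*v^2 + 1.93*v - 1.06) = -3.27*v^2 - 1.26*v + 3.9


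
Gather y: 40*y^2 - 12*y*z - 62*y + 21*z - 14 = 40*y^2 + y*(-12*z - 62) + 21*z - 14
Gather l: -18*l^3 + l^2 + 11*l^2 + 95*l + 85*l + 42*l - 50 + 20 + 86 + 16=-18*l^3 + 12*l^2 + 222*l + 72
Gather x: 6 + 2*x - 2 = 2*x + 4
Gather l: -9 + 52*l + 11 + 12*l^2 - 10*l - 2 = 12*l^2 + 42*l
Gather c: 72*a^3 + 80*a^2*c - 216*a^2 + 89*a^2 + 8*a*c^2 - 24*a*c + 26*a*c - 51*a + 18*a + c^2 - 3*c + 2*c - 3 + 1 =72*a^3 - 127*a^2 - 33*a + c^2*(8*a + 1) + c*(80*a^2 + 2*a - 1) - 2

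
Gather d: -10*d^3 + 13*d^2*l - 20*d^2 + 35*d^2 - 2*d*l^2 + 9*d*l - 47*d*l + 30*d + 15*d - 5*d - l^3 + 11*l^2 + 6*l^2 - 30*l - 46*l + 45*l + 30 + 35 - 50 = -10*d^3 + d^2*(13*l + 15) + d*(-2*l^2 - 38*l + 40) - l^3 + 17*l^2 - 31*l + 15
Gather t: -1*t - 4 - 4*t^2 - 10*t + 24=-4*t^2 - 11*t + 20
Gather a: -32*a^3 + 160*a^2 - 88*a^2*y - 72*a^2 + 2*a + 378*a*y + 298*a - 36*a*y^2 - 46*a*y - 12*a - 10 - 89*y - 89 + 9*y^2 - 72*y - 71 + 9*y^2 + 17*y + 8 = -32*a^3 + a^2*(88 - 88*y) + a*(-36*y^2 + 332*y + 288) + 18*y^2 - 144*y - 162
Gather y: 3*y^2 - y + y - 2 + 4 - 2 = 3*y^2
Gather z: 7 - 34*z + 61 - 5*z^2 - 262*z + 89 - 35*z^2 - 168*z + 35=-40*z^2 - 464*z + 192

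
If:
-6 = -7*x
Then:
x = 6/7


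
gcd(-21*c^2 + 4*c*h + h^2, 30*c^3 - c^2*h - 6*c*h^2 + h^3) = 3*c - h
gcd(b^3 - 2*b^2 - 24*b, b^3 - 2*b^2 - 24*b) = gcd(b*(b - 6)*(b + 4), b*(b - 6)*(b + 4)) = b^3 - 2*b^2 - 24*b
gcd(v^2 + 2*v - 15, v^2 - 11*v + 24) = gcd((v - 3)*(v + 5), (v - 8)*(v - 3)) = v - 3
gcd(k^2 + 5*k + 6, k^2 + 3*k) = k + 3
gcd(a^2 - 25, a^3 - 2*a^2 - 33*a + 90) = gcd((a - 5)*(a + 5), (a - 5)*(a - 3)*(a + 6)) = a - 5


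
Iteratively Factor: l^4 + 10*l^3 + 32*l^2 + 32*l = (l + 4)*(l^3 + 6*l^2 + 8*l) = l*(l + 4)*(l^2 + 6*l + 8) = l*(l + 2)*(l + 4)*(l + 4)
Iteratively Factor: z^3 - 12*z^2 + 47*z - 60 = (z - 4)*(z^2 - 8*z + 15) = (z - 5)*(z - 4)*(z - 3)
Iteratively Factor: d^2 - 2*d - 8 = (d - 4)*(d + 2)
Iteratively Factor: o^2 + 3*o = (o + 3)*(o)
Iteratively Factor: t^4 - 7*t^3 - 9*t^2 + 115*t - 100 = (t - 5)*(t^3 - 2*t^2 - 19*t + 20) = (t - 5)*(t + 4)*(t^2 - 6*t + 5) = (t - 5)*(t - 1)*(t + 4)*(t - 5)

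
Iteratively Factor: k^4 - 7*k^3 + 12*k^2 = (k)*(k^3 - 7*k^2 + 12*k) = k^2*(k^2 - 7*k + 12) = k^2*(k - 3)*(k - 4)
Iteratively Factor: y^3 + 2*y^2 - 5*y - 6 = (y + 3)*(y^2 - y - 2) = (y + 1)*(y + 3)*(y - 2)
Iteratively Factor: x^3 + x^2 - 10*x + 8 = (x - 1)*(x^2 + 2*x - 8) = (x - 1)*(x + 4)*(x - 2)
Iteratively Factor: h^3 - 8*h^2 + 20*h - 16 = (h - 4)*(h^2 - 4*h + 4) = (h - 4)*(h - 2)*(h - 2)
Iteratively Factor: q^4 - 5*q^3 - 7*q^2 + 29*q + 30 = (q + 2)*(q^3 - 7*q^2 + 7*q + 15) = (q - 5)*(q + 2)*(q^2 - 2*q - 3) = (q - 5)*(q - 3)*(q + 2)*(q + 1)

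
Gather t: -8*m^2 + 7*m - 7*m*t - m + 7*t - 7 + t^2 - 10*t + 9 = -8*m^2 + 6*m + t^2 + t*(-7*m - 3) + 2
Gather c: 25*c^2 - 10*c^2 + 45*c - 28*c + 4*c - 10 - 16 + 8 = 15*c^2 + 21*c - 18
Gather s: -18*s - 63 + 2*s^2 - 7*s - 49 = 2*s^2 - 25*s - 112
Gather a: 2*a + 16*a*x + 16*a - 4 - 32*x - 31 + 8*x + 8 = a*(16*x + 18) - 24*x - 27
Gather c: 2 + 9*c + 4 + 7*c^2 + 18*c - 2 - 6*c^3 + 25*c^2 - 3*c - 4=-6*c^3 + 32*c^2 + 24*c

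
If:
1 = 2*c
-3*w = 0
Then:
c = 1/2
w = 0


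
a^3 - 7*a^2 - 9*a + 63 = (a - 7)*(a - 3)*(a + 3)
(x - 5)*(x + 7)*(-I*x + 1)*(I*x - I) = x^4 + x^3 + I*x^3 - 37*x^2 + I*x^2 + 35*x - 37*I*x + 35*I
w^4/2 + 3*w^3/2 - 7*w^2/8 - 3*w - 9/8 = (w/2 + 1/2)*(w - 3/2)*(w + 1/2)*(w + 3)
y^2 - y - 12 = (y - 4)*(y + 3)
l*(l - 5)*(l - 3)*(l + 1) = l^4 - 7*l^3 + 7*l^2 + 15*l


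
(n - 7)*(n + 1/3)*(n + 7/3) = n^3 - 13*n^2/3 - 161*n/9 - 49/9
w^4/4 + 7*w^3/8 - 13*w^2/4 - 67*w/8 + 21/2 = (w/4 + 1)*(w - 3)*(w - 1)*(w + 7/2)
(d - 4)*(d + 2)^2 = d^3 - 12*d - 16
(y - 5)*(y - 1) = y^2 - 6*y + 5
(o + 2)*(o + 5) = o^2 + 7*o + 10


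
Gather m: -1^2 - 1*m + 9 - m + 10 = 18 - 2*m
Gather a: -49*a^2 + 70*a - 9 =-49*a^2 + 70*a - 9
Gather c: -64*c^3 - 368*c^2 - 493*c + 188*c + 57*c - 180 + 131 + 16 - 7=-64*c^3 - 368*c^2 - 248*c - 40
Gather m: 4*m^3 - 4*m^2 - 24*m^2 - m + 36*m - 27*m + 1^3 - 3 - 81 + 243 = 4*m^3 - 28*m^2 + 8*m + 160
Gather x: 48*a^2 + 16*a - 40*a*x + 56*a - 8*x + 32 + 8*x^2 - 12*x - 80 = 48*a^2 + 72*a + 8*x^2 + x*(-40*a - 20) - 48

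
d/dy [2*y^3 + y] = 6*y^2 + 1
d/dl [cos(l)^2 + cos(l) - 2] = -sin(l) - sin(2*l)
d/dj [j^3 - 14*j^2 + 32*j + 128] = 3*j^2 - 28*j + 32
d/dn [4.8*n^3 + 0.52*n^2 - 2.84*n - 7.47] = 14.4*n^2 + 1.04*n - 2.84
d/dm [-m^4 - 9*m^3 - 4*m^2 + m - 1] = -4*m^3 - 27*m^2 - 8*m + 1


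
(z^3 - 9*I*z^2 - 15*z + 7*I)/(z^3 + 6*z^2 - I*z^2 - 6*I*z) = (z^2 - 8*I*z - 7)/(z*(z + 6))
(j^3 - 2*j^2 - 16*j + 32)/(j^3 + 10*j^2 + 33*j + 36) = (j^2 - 6*j + 8)/(j^2 + 6*j + 9)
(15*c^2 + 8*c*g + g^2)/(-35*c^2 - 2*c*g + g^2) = (-3*c - g)/(7*c - g)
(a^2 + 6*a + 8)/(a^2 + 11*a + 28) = (a + 2)/(a + 7)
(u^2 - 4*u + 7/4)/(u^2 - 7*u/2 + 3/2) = (u - 7/2)/(u - 3)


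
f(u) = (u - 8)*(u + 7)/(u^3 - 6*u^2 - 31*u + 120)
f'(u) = (u - 8)*(u + 7)*(-3*u^2 + 12*u + 31)/(u^3 - 6*u^2 - 31*u + 120)^2 + (u - 8)/(u^3 - 6*u^2 - 31*u + 120) + (u + 7)/(u^3 - 6*u^2 - 31*u + 120)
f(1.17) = -0.72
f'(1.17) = -0.37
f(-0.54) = -0.41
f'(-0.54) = -0.09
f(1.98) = -1.26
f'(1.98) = -1.20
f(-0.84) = -0.39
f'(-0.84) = -0.07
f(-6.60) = 0.03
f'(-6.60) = 0.08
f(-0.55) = -0.41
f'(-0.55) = -0.09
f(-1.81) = -0.34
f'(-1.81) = -0.03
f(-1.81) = -0.34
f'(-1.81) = -0.03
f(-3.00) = -0.33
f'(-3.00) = 0.03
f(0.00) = -0.47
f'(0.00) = -0.13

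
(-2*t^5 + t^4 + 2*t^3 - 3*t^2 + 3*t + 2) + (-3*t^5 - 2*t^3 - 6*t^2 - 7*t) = -5*t^5 + t^4 - 9*t^2 - 4*t + 2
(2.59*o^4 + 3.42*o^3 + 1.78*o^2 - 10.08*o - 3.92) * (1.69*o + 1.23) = 4.3771*o^5 + 8.9655*o^4 + 7.2148*o^3 - 14.8458*o^2 - 19.0232*o - 4.8216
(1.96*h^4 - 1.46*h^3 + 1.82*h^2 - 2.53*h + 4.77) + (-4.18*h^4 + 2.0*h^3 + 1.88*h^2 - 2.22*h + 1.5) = -2.22*h^4 + 0.54*h^3 + 3.7*h^2 - 4.75*h + 6.27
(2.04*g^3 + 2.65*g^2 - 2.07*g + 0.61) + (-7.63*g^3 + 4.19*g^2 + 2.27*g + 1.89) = -5.59*g^3 + 6.84*g^2 + 0.2*g + 2.5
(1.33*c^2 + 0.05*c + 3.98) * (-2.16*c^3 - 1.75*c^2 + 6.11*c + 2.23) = -2.8728*c^5 - 2.4355*c^4 - 0.557999999999999*c^3 - 3.6936*c^2 + 24.4293*c + 8.8754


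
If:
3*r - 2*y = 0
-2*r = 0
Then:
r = 0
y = 0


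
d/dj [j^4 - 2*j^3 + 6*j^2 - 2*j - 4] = 4*j^3 - 6*j^2 + 12*j - 2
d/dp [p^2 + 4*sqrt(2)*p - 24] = 2*p + 4*sqrt(2)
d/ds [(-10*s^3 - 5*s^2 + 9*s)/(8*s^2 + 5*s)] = (-80*s^2 - 100*s - 97)/(64*s^2 + 80*s + 25)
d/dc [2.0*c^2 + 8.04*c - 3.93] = 4.0*c + 8.04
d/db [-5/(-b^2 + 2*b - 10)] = 10*(1 - b)/(b^2 - 2*b + 10)^2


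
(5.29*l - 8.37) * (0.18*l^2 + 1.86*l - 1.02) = 0.9522*l^3 + 8.3328*l^2 - 20.964*l + 8.5374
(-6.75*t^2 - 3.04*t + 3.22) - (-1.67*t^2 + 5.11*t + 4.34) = -5.08*t^2 - 8.15*t - 1.12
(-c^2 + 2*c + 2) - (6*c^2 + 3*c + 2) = -7*c^2 - c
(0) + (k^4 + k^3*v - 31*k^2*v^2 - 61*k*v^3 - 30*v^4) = k^4 + k^3*v - 31*k^2*v^2 - 61*k*v^3 - 30*v^4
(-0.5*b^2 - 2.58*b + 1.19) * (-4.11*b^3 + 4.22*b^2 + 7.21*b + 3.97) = 2.055*b^5 + 8.4938*b^4 - 19.3835*b^3 - 15.565*b^2 - 1.6627*b + 4.7243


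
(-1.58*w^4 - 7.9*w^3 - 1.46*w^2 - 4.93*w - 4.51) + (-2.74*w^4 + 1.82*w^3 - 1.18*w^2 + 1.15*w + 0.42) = -4.32*w^4 - 6.08*w^3 - 2.64*w^2 - 3.78*w - 4.09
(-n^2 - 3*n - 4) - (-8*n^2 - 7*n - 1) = 7*n^2 + 4*n - 3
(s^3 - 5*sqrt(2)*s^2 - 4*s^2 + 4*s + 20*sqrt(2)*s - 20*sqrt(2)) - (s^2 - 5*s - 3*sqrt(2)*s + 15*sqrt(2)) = s^3 - 5*sqrt(2)*s^2 - 5*s^2 + 9*s + 23*sqrt(2)*s - 35*sqrt(2)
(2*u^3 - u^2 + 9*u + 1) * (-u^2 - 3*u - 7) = -2*u^5 - 5*u^4 - 20*u^3 - 21*u^2 - 66*u - 7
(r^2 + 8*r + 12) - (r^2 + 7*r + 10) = r + 2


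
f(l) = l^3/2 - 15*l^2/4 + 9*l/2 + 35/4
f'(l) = 3*l^2/2 - 15*l/2 + 9/2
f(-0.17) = 7.87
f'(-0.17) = 5.82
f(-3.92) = -96.63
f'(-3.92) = 56.95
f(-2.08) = -21.33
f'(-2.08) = 26.59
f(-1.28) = -4.20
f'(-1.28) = 16.56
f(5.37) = 2.20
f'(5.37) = 7.48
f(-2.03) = -20.02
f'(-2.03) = 25.91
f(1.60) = 8.40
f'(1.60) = -3.66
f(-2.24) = -25.77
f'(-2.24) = 28.83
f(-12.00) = -1449.25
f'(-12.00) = 310.50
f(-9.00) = -700.00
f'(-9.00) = 193.50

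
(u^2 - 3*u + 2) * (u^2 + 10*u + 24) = u^4 + 7*u^3 - 4*u^2 - 52*u + 48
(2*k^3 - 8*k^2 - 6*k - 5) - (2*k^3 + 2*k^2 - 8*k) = -10*k^2 + 2*k - 5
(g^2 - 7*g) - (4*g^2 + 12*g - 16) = -3*g^2 - 19*g + 16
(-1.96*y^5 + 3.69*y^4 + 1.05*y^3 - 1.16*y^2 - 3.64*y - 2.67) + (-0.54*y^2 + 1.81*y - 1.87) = -1.96*y^5 + 3.69*y^4 + 1.05*y^3 - 1.7*y^2 - 1.83*y - 4.54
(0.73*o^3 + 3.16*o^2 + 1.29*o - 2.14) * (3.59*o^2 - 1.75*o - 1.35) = 2.6207*o^5 + 10.0669*o^4 - 1.8844*o^3 - 14.2061*o^2 + 2.0035*o + 2.889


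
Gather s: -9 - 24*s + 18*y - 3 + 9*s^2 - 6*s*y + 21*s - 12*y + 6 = 9*s^2 + s*(-6*y - 3) + 6*y - 6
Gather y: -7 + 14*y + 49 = 14*y + 42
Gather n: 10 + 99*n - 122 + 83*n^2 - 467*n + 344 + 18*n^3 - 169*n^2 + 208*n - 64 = 18*n^3 - 86*n^2 - 160*n + 168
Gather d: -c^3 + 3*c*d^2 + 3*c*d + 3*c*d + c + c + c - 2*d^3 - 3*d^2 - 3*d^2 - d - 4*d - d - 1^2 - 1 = -c^3 + 3*c - 2*d^3 + d^2*(3*c - 6) + d*(6*c - 6) - 2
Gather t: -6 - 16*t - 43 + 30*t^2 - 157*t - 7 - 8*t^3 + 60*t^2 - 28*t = -8*t^3 + 90*t^2 - 201*t - 56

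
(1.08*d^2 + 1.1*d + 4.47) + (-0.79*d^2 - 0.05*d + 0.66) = 0.29*d^2 + 1.05*d + 5.13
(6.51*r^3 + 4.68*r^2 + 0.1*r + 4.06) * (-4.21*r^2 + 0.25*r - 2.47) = -27.4071*r^5 - 18.0753*r^4 - 15.3307*r^3 - 28.6272*r^2 + 0.768*r - 10.0282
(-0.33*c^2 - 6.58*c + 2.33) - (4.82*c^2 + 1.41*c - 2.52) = -5.15*c^2 - 7.99*c + 4.85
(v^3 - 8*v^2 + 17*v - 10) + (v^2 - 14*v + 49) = v^3 - 7*v^2 + 3*v + 39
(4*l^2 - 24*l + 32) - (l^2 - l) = 3*l^2 - 23*l + 32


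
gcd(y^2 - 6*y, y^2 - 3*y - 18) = y - 6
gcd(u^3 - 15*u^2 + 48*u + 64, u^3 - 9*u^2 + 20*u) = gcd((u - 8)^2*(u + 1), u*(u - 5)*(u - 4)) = 1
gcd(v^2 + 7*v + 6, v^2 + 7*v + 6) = v^2 + 7*v + 6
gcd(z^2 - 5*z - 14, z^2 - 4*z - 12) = z + 2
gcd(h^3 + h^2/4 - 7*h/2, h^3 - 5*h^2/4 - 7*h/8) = h^2 - 7*h/4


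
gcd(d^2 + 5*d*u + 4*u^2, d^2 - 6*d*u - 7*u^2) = d + u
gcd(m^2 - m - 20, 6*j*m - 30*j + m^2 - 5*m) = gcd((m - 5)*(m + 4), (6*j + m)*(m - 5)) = m - 5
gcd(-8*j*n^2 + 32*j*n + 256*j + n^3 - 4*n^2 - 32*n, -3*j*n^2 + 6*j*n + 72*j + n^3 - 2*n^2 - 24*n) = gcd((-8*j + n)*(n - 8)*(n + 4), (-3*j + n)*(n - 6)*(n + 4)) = n + 4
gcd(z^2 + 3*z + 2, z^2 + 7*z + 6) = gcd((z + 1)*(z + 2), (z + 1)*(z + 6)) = z + 1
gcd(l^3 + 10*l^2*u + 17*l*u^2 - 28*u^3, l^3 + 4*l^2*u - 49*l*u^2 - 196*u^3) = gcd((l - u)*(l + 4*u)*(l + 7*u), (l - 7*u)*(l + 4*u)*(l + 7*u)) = l^2 + 11*l*u + 28*u^2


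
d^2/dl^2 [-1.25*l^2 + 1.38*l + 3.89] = -2.50000000000000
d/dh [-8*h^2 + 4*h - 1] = 4 - 16*h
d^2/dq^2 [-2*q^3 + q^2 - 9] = 2 - 12*q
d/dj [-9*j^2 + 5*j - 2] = 5 - 18*j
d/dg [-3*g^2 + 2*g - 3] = 2 - 6*g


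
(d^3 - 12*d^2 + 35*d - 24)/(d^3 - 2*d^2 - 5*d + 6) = (d - 8)/(d + 2)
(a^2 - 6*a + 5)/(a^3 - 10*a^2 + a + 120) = (a - 1)/(a^2 - 5*a - 24)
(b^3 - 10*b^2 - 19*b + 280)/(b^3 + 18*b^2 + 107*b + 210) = (b^2 - 15*b + 56)/(b^2 + 13*b + 42)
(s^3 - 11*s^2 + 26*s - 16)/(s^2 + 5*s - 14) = (s^2 - 9*s + 8)/(s + 7)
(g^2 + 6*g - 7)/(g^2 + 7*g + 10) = (g^2 + 6*g - 7)/(g^2 + 7*g + 10)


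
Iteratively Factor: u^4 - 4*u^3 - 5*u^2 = (u + 1)*(u^3 - 5*u^2) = u*(u + 1)*(u^2 - 5*u) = u^2*(u + 1)*(u - 5)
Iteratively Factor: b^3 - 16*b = (b - 4)*(b^2 + 4*b) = b*(b - 4)*(b + 4)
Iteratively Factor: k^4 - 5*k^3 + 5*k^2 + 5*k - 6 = (k - 3)*(k^3 - 2*k^2 - k + 2) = (k - 3)*(k - 1)*(k^2 - k - 2) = (k - 3)*(k - 1)*(k + 1)*(k - 2)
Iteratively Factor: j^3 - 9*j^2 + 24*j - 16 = (j - 1)*(j^2 - 8*j + 16) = (j - 4)*(j - 1)*(j - 4)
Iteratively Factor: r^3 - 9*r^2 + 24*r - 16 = (r - 4)*(r^2 - 5*r + 4) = (r - 4)^2*(r - 1)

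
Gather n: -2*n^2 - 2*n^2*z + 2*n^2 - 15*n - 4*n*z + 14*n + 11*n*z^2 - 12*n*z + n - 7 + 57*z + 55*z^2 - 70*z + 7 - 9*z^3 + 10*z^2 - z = -2*n^2*z + n*(11*z^2 - 16*z) - 9*z^3 + 65*z^2 - 14*z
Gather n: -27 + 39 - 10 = 2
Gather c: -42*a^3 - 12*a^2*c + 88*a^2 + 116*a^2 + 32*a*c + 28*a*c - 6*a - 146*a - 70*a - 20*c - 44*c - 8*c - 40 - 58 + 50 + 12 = -42*a^3 + 204*a^2 - 222*a + c*(-12*a^2 + 60*a - 72) - 36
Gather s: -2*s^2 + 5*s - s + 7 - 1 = -2*s^2 + 4*s + 6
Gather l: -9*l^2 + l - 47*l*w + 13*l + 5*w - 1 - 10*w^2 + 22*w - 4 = -9*l^2 + l*(14 - 47*w) - 10*w^2 + 27*w - 5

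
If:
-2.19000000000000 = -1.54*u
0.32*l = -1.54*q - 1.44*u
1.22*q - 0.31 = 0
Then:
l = -7.62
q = 0.25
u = 1.42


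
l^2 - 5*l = l*(l - 5)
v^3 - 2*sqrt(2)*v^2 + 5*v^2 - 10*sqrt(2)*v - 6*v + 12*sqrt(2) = (v - 1)*(v + 6)*(v - 2*sqrt(2))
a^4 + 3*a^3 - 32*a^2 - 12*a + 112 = (a - 4)*(a - 2)*(a + 2)*(a + 7)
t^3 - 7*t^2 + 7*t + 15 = (t - 5)*(t - 3)*(t + 1)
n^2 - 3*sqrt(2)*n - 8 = (n - 4*sqrt(2))*(n + sqrt(2))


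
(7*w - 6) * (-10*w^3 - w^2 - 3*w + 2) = -70*w^4 + 53*w^3 - 15*w^2 + 32*w - 12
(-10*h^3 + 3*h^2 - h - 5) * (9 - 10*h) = 100*h^4 - 120*h^3 + 37*h^2 + 41*h - 45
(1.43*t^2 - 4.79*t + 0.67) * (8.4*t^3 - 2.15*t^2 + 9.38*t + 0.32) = 12.012*t^5 - 43.3105*t^4 + 29.3399*t^3 - 45.9131*t^2 + 4.7518*t + 0.2144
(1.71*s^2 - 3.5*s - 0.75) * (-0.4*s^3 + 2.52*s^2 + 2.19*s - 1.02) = -0.684*s^5 + 5.7092*s^4 - 4.7751*s^3 - 11.2992*s^2 + 1.9275*s + 0.765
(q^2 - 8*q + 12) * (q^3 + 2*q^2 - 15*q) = q^5 - 6*q^4 - 19*q^3 + 144*q^2 - 180*q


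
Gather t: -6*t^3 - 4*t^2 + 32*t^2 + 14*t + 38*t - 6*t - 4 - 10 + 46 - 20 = -6*t^3 + 28*t^2 + 46*t + 12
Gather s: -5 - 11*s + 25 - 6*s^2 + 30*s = -6*s^2 + 19*s + 20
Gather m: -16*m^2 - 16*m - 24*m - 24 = -16*m^2 - 40*m - 24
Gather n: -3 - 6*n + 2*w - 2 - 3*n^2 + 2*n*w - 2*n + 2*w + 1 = -3*n^2 + n*(2*w - 8) + 4*w - 4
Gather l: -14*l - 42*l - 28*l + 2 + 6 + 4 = 12 - 84*l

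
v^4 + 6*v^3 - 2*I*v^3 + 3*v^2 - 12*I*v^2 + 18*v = v*(v + 6)*(v - 3*I)*(v + I)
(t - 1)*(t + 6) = t^2 + 5*t - 6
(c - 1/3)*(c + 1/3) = c^2 - 1/9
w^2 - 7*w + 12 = (w - 4)*(w - 3)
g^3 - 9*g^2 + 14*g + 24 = (g - 6)*(g - 4)*(g + 1)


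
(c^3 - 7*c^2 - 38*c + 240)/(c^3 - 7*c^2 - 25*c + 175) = (c^2 - 2*c - 48)/(c^2 - 2*c - 35)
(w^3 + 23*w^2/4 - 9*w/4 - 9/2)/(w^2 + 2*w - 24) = (4*w^2 - w - 3)/(4*(w - 4))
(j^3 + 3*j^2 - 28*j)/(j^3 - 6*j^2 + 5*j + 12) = j*(j + 7)/(j^2 - 2*j - 3)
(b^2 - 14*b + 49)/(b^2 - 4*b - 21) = (b - 7)/(b + 3)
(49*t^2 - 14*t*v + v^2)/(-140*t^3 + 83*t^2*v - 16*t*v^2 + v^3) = (-7*t + v)/(20*t^2 - 9*t*v + v^2)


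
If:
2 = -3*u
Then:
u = -2/3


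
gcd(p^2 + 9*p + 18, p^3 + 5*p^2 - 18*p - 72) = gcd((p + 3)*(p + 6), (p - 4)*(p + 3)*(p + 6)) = p^2 + 9*p + 18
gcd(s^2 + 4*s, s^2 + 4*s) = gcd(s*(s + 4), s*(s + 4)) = s^2 + 4*s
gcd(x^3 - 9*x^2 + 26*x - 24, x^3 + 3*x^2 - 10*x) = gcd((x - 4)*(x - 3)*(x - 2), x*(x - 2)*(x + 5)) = x - 2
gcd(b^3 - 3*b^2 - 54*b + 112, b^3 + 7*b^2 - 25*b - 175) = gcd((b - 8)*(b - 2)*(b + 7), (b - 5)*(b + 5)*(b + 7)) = b + 7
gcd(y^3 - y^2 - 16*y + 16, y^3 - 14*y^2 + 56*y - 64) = y - 4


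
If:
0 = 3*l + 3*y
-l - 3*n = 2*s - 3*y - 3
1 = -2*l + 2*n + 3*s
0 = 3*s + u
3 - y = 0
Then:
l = -3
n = 11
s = -9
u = 27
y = 3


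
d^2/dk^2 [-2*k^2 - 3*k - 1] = -4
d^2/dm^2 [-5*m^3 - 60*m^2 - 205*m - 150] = -30*m - 120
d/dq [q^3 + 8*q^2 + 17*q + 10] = 3*q^2 + 16*q + 17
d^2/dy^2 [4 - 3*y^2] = -6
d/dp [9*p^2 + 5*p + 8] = 18*p + 5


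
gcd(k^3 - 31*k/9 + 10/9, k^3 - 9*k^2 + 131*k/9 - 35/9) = k^2 - 2*k + 5/9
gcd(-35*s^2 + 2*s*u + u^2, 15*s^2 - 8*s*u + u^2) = 5*s - u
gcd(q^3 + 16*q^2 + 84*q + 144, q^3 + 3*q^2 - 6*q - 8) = q + 4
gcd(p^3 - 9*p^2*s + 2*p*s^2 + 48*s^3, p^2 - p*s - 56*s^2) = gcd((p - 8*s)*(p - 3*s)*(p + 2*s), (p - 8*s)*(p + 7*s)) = p - 8*s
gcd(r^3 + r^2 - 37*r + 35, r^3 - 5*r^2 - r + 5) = r^2 - 6*r + 5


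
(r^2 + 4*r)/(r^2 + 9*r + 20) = r/(r + 5)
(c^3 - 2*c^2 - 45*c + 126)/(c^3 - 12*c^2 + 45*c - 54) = (c + 7)/(c - 3)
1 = 1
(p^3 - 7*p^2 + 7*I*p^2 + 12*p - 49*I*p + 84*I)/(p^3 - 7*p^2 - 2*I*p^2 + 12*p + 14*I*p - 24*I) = (p + 7*I)/(p - 2*I)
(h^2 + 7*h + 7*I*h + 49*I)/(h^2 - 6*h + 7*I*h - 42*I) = (h + 7)/(h - 6)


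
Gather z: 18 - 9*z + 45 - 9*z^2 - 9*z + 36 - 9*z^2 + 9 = -18*z^2 - 18*z + 108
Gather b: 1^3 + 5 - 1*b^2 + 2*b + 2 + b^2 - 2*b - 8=0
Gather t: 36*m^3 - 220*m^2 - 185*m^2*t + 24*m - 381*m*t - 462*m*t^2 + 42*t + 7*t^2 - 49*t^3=36*m^3 - 220*m^2 + 24*m - 49*t^3 + t^2*(7 - 462*m) + t*(-185*m^2 - 381*m + 42)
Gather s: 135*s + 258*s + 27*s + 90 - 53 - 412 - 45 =420*s - 420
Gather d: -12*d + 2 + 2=4 - 12*d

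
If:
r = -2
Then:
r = -2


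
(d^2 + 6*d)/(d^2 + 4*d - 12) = d/(d - 2)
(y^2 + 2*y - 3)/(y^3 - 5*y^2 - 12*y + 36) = (y - 1)/(y^2 - 8*y + 12)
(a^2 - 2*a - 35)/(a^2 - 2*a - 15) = (-a^2 + 2*a + 35)/(-a^2 + 2*a + 15)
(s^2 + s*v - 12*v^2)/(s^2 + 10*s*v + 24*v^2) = (s - 3*v)/(s + 6*v)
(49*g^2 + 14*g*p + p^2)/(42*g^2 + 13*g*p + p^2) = (7*g + p)/(6*g + p)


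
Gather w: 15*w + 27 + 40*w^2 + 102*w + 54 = 40*w^2 + 117*w + 81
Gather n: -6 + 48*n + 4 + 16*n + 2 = 64*n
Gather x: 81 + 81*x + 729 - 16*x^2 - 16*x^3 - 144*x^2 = -16*x^3 - 160*x^2 + 81*x + 810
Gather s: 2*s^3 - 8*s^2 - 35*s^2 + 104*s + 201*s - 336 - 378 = 2*s^3 - 43*s^2 + 305*s - 714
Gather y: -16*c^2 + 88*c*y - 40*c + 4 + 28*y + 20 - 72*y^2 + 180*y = -16*c^2 - 40*c - 72*y^2 + y*(88*c + 208) + 24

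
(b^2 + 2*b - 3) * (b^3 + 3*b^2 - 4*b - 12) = b^5 + 5*b^4 - b^3 - 29*b^2 - 12*b + 36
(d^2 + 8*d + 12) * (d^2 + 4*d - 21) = d^4 + 12*d^3 + 23*d^2 - 120*d - 252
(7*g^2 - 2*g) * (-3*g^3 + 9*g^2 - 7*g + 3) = -21*g^5 + 69*g^4 - 67*g^3 + 35*g^2 - 6*g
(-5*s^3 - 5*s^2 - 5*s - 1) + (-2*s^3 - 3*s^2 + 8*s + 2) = -7*s^3 - 8*s^2 + 3*s + 1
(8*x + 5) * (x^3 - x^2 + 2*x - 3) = 8*x^4 - 3*x^3 + 11*x^2 - 14*x - 15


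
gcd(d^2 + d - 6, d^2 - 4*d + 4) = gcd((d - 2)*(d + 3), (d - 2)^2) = d - 2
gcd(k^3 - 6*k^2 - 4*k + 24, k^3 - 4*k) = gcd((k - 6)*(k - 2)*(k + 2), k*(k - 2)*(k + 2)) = k^2 - 4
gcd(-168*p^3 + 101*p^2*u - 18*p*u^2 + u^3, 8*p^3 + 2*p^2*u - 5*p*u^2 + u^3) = 1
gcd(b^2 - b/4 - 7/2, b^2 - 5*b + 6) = b - 2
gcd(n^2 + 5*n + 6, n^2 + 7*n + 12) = n + 3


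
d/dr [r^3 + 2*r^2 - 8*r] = 3*r^2 + 4*r - 8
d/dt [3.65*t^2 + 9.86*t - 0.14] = 7.3*t + 9.86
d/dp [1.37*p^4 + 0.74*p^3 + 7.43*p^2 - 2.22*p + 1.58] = 5.48*p^3 + 2.22*p^2 + 14.86*p - 2.22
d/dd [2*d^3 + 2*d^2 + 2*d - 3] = 6*d^2 + 4*d + 2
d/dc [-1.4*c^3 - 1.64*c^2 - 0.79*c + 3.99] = -4.2*c^2 - 3.28*c - 0.79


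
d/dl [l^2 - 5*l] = 2*l - 5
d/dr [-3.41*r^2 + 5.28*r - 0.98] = 5.28 - 6.82*r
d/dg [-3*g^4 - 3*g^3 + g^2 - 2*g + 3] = -12*g^3 - 9*g^2 + 2*g - 2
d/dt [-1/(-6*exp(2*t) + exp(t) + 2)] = (1 - 12*exp(t))*exp(t)/(-6*exp(2*t) + exp(t) + 2)^2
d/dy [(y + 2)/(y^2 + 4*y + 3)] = (y^2 + 4*y - 2*(y + 2)^2 + 3)/(y^2 + 4*y + 3)^2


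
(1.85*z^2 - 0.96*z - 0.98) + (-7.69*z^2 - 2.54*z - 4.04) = -5.84*z^2 - 3.5*z - 5.02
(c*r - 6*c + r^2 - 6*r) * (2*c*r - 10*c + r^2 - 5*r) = 2*c^2*r^2 - 22*c^2*r + 60*c^2 + 3*c*r^3 - 33*c*r^2 + 90*c*r + r^4 - 11*r^3 + 30*r^2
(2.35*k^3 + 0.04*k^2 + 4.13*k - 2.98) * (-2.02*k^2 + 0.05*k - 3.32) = -4.747*k^5 + 0.0367*k^4 - 16.1426*k^3 + 6.0933*k^2 - 13.8606*k + 9.8936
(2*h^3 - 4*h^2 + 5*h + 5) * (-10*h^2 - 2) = -20*h^5 + 40*h^4 - 54*h^3 - 42*h^2 - 10*h - 10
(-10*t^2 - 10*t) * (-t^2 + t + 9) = 10*t^4 - 100*t^2 - 90*t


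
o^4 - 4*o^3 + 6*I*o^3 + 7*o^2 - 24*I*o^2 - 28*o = o*(o - 4)*(o - I)*(o + 7*I)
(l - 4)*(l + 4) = l^2 - 16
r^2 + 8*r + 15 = (r + 3)*(r + 5)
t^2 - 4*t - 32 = (t - 8)*(t + 4)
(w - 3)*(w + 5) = w^2 + 2*w - 15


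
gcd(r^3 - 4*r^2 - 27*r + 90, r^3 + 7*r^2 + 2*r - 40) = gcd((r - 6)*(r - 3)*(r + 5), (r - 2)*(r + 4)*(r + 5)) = r + 5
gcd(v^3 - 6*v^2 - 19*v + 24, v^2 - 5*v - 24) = v^2 - 5*v - 24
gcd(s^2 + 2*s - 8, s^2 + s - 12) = s + 4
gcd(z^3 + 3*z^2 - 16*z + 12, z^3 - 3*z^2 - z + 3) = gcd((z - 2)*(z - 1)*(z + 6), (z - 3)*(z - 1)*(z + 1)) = z - 1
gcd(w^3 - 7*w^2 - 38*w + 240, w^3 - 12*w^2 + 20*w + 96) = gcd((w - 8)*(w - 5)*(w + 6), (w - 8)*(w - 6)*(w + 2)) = w - 8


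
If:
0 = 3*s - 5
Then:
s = 5/3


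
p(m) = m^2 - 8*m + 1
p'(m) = 2*m - 8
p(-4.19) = 52.08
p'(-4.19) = -16.38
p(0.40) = -2.04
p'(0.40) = -7.20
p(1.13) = -6.76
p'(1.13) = -5.74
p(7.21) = -4.70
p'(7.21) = 6.42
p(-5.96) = 84.20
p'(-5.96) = -19.92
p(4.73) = -14.47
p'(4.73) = 1.46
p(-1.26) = 12.67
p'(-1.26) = -10.52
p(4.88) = -14.23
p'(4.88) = 1.76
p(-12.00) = 241.00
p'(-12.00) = -32.00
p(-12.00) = 241.00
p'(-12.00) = -32.00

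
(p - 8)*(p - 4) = p^2 - 12*p + 32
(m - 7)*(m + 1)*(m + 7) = m^3 + m^2 - 49*m - 49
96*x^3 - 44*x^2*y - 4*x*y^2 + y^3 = (-8*x + y)*(-2*x + y)*(6*x + y)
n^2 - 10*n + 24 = (n - 6)*(n - 4)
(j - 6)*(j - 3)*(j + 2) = j^3 - 7*j^2 + 36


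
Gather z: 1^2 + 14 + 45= 60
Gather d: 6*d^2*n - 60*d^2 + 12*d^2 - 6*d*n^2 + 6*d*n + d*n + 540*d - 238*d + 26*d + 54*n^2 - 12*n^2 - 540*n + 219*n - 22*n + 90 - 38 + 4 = d^2*(6*n - 48) + d*(-6*n^2 + 7*n + 328) + 42*n^2 - 343*n + 56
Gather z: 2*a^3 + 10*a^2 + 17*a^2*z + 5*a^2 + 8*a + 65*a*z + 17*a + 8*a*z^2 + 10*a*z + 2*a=2*a^3 + 15*a^2 + 8*a*z^2 + 27*a + z*(17*a^2 + 75*a)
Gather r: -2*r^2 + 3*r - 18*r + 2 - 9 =-2*r^2 - 15*r - 7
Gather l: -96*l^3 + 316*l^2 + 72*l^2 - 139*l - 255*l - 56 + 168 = -96*l^3 + 388*l^2 - 394*l + 112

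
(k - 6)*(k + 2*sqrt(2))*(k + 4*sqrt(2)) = k^3 - 6*k^2 + 6*sqrt(2)*k^2 - 36*sqrt(2)*k + 16*k - 96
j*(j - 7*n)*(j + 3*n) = j^3 - 4*j^2*n - 21*j*n^2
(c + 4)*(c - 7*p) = c^2 - 7*c*p + 4*c - 28*p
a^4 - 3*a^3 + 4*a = a*(a - 2)^2*(a + 1)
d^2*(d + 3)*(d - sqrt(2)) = d^4 - sqrt(2)*d^3 + 3*d^3 - 3*sqrt(2)*d^2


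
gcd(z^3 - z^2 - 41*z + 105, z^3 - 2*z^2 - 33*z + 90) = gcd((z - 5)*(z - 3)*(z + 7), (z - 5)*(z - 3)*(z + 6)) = z^2 - 8*z + 15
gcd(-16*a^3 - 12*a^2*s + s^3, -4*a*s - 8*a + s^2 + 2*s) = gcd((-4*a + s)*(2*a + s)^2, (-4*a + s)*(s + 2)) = -4*a + s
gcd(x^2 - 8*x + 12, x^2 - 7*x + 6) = x - 6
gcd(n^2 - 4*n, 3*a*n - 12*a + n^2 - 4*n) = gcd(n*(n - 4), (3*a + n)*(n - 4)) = n - 4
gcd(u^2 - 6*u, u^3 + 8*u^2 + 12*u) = u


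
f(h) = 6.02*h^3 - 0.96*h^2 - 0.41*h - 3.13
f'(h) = 18.06*h^2 - 1.92*h - 0.41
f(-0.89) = -7.77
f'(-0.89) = 15.60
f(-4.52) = -576.81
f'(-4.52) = 377.24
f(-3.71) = -322.23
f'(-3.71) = 255.29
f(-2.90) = -156.84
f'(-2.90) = 157.04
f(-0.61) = -4.60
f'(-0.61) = 7.48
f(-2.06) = -58.98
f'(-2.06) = 80.18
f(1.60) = 18.41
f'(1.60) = 42.75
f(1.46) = 12.96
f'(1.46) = 35.28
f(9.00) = 4304.00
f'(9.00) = 1445.17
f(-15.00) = -20530.48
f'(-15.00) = 4091.89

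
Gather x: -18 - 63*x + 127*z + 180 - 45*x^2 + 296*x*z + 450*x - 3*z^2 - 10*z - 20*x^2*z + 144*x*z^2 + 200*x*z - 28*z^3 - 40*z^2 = x^2*(-20*z - 45) + x*(144*z^2 + 496*z + 387) - 28*z^3 - 43*z^2 + 117*z + 162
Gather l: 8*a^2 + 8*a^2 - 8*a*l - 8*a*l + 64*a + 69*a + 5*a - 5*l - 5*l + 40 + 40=16*a^2 + 138*a + l*(-16*a - 10) + 80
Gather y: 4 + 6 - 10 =0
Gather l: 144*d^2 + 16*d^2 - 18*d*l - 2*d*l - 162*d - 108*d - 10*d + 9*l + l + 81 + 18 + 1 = 160*d^2 - 280*d + l*(10 - 20*d) + 100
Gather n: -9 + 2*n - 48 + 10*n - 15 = 12*n - 72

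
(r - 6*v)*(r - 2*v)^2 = r^3 - 10*r^2*v + 28*r*v^2 - 24*v^3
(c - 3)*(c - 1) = c^2 - 4*c + 3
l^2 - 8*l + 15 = (l - 5)*(l - 3)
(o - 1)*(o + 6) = o^2 + 5*o - 6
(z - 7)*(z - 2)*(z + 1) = z^3 - 8*z^2 + 5*z + 14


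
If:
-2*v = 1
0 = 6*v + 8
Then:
No Solution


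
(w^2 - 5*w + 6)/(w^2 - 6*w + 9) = (w - 2)/(w - 3)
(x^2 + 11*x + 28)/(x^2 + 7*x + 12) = (x + 7)/(x + 3)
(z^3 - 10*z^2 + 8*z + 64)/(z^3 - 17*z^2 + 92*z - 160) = (z + 2)/(z - 5)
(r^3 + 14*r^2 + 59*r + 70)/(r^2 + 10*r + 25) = (r^2 + 9*r + 14)/(r + 5)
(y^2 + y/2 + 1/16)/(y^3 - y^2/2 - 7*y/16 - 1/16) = 1/(y - 1)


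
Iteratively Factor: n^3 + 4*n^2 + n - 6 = (n + 3)*(n^2 + n - 2) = (n - 1)*(n + 3)*(n + 2)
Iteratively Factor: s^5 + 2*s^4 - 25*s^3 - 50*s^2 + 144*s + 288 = (s - 3)*(s^4 + 5*s^3 - 10*s^2 - 80*s - 96) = (s - 3)*(s + 2)*(s^3 + 3*s^2 - 16*s - 48) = (s - 3)*(s + 2)*(s + 4)*(s^2 - s - 12) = (s - 3)*(s + 2)*(s + 3)*(s + 4)*(s - 4)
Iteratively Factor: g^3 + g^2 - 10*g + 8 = (g - 1)*(g^2 + 2*g - 8) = (g - 2)*(g - 1)*(g + 4)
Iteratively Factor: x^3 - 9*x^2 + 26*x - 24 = (x - 3)*(x^2 - 6*x + 8) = (x - 3)*(x - 2)*(x - 4)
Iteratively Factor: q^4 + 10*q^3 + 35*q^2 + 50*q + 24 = (q + 4)*(q^3 + 6*q^2 + 11*q + 6) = (q + 1)*(q + 4)*(q^2 + 5*q + 6) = (q + 1)*(q + 2)*(q + 4)*(q + 3)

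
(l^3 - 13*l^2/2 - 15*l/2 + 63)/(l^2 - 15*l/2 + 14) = (l^2 - 3*l - 18)/(l - 4)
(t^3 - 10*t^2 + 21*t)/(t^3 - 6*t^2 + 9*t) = (t - 7)/(t - 3)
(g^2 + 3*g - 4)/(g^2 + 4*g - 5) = (g + 4)/(g + 5)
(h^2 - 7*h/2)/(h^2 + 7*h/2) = (2*h - 7)/(2*h + 7)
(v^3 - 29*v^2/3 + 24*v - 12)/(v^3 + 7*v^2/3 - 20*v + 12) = (v - 6)/(v + 6)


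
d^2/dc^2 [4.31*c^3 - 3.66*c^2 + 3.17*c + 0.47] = 25.86*c - 7.32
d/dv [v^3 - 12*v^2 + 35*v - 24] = 3*v^2 - 24*v + 35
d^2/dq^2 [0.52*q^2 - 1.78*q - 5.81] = 1.04000000000000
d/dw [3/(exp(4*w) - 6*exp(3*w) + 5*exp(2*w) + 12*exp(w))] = 6*(-2*exp(3*w) + 9*exp(2*w) - 5*exp(w) - 6)*exp(-w)/(exp(3*w) - 6*exp(2*w) + 5*exp(w) + 12)^2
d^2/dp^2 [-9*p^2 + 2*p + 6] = -18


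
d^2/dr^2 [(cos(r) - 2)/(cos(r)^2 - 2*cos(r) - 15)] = (9*sin(r)^4*cos(r) - 6*sin(r)^4 + 158*sin(r)^2 + 491*cos(r)/2 + 27*cos(3*r) - cos(5*r)/2 - 16)/(sin(r)^2 + 2*cos(r) + 14)^3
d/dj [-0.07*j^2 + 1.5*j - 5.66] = 1.5 - 0.14*j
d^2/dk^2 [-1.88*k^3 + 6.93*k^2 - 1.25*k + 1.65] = 13.86 - 11.28*k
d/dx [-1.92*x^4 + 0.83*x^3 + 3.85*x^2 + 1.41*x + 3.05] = -7.68*x^3 + 2.49*x^2 + 7.7*x + 1.41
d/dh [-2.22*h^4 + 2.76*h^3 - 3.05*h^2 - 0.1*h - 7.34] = -8.88*h^3 + 8.28*h^2 - 6.1*h - 0.1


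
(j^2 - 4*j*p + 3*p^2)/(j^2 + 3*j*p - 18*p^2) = (j - p)/(j + 6*p)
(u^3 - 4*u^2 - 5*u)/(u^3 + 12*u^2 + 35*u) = (u^2 - 4*u - 5)/(u^2 + 12*u + 35)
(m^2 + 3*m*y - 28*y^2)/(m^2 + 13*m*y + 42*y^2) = (m - 4*y)/(m + 6*y)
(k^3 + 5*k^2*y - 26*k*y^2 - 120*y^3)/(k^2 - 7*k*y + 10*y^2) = (-k^2 - 10*k*y - 24*y^2)/(-k + 2*y)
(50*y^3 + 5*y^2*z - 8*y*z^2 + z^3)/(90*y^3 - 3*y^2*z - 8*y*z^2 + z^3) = (10*y^2 + 3*y*z - z^2)/(18*y^2 + 3*y*z - z^2)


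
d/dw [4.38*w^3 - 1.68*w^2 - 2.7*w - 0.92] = 13.14*w^2 - 3.36*w - 2.7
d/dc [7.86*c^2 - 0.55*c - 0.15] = 15.72*c - 0.55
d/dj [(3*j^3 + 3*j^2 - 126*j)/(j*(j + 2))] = 3*(j^2 + 4*j + 44)/(j^2 + 4*j + 4)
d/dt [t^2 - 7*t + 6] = 2*t - 7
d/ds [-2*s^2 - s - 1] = -4*s - 1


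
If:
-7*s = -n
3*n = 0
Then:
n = 0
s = 0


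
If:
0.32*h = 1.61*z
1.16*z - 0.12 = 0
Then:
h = 0.52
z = 0.10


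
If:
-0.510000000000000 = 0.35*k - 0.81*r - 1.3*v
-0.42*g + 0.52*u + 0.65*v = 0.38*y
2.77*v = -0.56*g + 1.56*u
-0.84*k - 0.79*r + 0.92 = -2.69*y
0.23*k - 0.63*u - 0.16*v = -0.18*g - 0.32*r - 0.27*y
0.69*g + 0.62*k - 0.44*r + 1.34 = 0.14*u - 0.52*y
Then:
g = -0.35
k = -1.09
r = 0.46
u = -0.45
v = -0.18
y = -0.55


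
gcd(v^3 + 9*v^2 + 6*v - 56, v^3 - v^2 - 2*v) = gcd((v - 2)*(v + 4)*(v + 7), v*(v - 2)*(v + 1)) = v - 2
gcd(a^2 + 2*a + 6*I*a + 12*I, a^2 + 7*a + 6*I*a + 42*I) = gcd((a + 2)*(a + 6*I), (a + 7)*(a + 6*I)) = a + 6*I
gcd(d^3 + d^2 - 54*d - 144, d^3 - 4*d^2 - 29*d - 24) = d^2 - 5*d - 24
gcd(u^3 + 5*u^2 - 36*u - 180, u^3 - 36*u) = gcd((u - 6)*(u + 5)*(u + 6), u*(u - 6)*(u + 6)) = u^2 - 36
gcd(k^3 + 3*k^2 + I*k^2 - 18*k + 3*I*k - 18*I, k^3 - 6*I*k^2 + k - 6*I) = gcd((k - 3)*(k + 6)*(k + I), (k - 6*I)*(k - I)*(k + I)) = k + I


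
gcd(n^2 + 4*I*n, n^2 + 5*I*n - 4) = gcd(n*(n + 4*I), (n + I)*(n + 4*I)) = n + 4*I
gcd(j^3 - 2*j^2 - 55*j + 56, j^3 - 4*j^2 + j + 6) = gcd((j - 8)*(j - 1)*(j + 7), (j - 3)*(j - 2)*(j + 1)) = 1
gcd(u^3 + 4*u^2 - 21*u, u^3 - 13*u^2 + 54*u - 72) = u - 3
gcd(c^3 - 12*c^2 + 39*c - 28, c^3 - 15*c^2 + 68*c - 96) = c - 4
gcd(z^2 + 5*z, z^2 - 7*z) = z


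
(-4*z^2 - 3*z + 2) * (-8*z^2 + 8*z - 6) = 32*z^4 - 8*z^3 - 16*z^2 + 34*z - 12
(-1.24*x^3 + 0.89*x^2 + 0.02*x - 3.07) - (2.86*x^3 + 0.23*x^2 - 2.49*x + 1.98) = -4.1*x^3 + 0.66*x^2 + 2.51*x - 5.05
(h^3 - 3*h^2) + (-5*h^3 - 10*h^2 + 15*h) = -4*h^3 - 13*h^2 + 15*h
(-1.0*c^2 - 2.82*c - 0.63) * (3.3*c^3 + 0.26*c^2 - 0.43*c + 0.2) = -3.3*c^5 - 9.566*c^4 - 2.3822*c^3 + 0.8488*c^2 - 0.2931*c - 0.126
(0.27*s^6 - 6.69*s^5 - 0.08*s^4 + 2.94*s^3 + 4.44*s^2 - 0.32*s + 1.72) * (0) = 0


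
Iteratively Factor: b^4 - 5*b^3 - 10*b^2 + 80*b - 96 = (b + 4)*(b^3 - 9*b^2 + 26*b - 24) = (b - 3)*(b + 4)*(b^2 - 6*b + 8) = (b - 4)*(b - 3)*(b + 4)*(b - 2)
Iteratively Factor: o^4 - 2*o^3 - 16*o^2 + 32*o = (o - 4)*(o^3 + 2*o^2 - 8*o) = o*(o - 4)*(o^2 + 2*o - 8) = o*(o - 4)*(o + 4)*(o - 2)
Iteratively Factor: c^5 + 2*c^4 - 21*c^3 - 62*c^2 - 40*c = (c + 2)*(c^4 - 21*c^2 - 20*c) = c*(c + 2)*(c^3 - 21*c - 20) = c*(c - 5)*(c + 2)*(c^2 + 5*c + 4) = c*(c - 5)*(c + 1)*(c + 2)*(c + 4)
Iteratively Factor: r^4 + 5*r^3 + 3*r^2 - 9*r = (r + 3)*(r^3 + 2*r^2 - 3*r) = (r + 3)^2*(r^2 - r) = (r - 1)*(r + 3)^2*(r)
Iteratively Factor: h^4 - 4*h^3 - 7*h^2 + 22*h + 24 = (h + 1)*(h^3 - 5*h^2 - 2*h + 24) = (h + 1)*(h + 2)*(h^2 - 7*h + 12) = (h - 4)*(h + 1)*(h + 2)*(h - 3)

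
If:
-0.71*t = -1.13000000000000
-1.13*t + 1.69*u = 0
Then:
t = 1.59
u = 1.06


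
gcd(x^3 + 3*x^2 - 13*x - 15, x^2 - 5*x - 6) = x + 1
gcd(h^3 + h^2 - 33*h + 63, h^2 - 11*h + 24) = h - 3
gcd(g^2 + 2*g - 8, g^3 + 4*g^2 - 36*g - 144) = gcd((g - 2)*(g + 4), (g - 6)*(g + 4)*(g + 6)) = g + 4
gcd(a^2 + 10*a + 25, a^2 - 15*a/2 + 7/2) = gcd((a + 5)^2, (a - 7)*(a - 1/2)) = 1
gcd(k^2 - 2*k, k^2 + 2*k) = k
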